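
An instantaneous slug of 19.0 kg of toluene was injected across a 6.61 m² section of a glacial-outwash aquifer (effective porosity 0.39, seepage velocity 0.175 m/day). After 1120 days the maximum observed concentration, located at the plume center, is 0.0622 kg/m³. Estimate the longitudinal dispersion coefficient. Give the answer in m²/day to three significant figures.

At the plume center C_max = M/(n_e·A·√(4πDt)), so D = M²/(4πt·(n_e·A·C_max)²).
n_e·A·C_max = 0.39 × 6.61 × 0.0622 = 0.1603 kg/m.
D = 19.0²/(4π × 1120 × 0.1603²) = 0.998 m²/day.

0.998 m²/day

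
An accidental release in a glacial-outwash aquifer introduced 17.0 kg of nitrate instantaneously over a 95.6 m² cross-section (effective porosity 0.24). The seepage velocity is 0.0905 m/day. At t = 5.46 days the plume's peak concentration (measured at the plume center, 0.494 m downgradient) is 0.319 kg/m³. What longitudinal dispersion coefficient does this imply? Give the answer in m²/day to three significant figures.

At the plume center C_max = M/(n_e·A·√(4πDt)), so D = M²/(4πt·(n_e·A·C_max)²).
n_e·A·C_max = 0.24 × 95.6 × 0.319 = 7.319 kg/m.
D = 17.0²/(4π × 5.46 × 7.319²) = 0.0786 m²/day.

0.0786 m²/day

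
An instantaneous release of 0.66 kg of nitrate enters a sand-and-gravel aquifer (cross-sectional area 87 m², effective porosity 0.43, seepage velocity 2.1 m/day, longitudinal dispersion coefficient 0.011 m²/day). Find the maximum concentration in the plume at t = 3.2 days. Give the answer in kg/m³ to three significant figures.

0.0265 kg/m³

The peak of an instantaneous 1D plume sits at x = vt; there the Gaussian factor is 1 and C_max = M/(n_e·A·√(4πDt)), where n_e·A is the pore area the mass is dissolved in.
√(4πDt) = √(4π × 0.011 × 3.2) = 0.6651 m, so C_max = 0.66/(0.43 × 87 × 0.6651) = 0.0265 kg/m³.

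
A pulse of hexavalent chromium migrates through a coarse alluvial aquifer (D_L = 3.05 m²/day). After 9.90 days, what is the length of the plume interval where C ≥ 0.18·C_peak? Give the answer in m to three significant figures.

The plume is Gaussian with σ = √(2Dt) = √(2 × 3.05 × 9.90) = 7.771 m.
C/C_peak = exp(−Δx²/(2σ²)) = 0.18 ⇒ Δx = σ·√(−2 ln 0.18) = 7.771 × 1.852 = 14.39 m.
Width = 2Δx = 28.8 m.

28.8 m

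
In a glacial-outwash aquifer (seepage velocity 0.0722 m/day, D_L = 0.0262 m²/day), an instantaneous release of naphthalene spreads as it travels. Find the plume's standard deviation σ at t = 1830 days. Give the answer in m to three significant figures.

Dispersive spreading gives a Gaussian with σ² = 2Dt; advection only shifts the center.
σ = √(2 × 0.0262 × 1830) = 9.79 m.

9.79 m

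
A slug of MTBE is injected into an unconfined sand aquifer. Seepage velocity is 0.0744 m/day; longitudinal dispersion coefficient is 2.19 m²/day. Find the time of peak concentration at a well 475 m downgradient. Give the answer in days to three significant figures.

6000 days

For the 1D instantaneous-source solution, setting ∂C/∂t = 0 at fixed x gives v²t² + 2Dt − x² = 0, so t = (√(D² + v²x²) − D)/v².
√(D² + v²x²) = √(2.19² + 0.0744² × 475²) = 35.41; v² = 0.00553536.
t = (35.41 − 2.19)/0.00553536 = 6000 days (vs. the pure-advection estimate x/v = 6380 d).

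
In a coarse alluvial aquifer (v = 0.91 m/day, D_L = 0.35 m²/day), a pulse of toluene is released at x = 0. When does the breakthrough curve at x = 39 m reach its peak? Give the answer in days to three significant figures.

42.4 days

For the 1D instantaneous-source solution, setting ∂C/∂t = 0 at fixed x gives v²t² + 2Dt − x² = 0, so t = (√(D² + v²x²) − D)/v².
√(D² + v²x²) = √(0.35² + 0.91² × 39²) = 35.49; v² = 0.8281.
t = (35.49 − 0.35)/0.8281 = 42.4 days (vs. the pure-advection estimate x/v = 42.9 d).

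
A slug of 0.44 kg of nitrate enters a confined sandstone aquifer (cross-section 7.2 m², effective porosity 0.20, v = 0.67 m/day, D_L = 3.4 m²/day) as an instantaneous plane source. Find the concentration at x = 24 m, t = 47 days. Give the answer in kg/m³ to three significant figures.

0.00625 kg/m³

For an instantaneous plane source, C(x,t) = M/(n_e·A·√(4πDt)) · exp(−(x−vt)²/(4Dt)), with n_e·A the pore (flow) area.
Plume center vt = 0.67 × 47 = 31.49 m, so the well at 24 m is 7.49 m upgradient of the peak.
√(4πDt) = 44.81 m, giving peak height M/(n_e·A·√(4πDt)) = 0.44/(0.20 × 7.2 × 44.81) = 0.006819 kg/m³.
(x−vt)²/(4Dt) = (-7.49)²/(4 × 3.4 × 47) = 0.08777; exp(−0.08777) = 0.9160.
C = 0.006819 × 0.9160 = 0.00625 kg/m³.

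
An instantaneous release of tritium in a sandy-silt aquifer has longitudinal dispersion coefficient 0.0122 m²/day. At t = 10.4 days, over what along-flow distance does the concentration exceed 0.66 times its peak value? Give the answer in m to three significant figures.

The plume is Gaussian with σ = √(2Dt) = √(2 × 0.0122 × 10.4) = 0.5037 m.
C/C_peak = exp(−Δx²/(2σ²)) = 0.66 ⇒ Δx = σ·√(−2 ln 0.66) = 0.5037 × 0.9116 = 0.4592 m.
Width = 2Δx = 0.918 m.

0.918 m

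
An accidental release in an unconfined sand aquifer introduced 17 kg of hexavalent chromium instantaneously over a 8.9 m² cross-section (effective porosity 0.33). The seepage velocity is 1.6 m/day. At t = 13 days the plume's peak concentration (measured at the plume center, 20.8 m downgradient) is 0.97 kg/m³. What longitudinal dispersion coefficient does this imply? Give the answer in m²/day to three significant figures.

At the plume center C_max = M/(n_e·A·√(4πDt)), so D = M²/(4πt·(n_e·A·C_max)²).
n_e·A·C_max = 0.33 × 8.9 × 0.97 = 2.849 kg/m.
D = 17²/(4π × 13 × 2.849²) = 0.218 m²/day.

0.218 m²/day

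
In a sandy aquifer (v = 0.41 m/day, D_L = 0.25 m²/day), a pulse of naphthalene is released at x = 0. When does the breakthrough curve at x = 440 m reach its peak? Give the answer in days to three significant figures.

For the 1D instantaneous-source solution, setting ∂C/∂t = 0 at fixed x gives v²t² + 2Dt − x² = 0, so t = (√(D² + v²x²) − D)/v².
√(D² + v²x²) = √(0.25² + 0.41² × 440²) = 180.4; v² = 0.1681.
t = (180.4 − 0.25)/0.1681 = 1070 days (vs. the pure-advection estimate x/v = 1070 d).

1070 days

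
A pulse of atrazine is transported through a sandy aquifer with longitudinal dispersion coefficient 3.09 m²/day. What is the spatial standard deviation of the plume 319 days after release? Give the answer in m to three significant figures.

44.4 m

Dispersive spreading gives a Gaussian with σ² = 2Dt; advection only shifts the center.
σ = √(2 × 3.09 × 319) = 44.4 m.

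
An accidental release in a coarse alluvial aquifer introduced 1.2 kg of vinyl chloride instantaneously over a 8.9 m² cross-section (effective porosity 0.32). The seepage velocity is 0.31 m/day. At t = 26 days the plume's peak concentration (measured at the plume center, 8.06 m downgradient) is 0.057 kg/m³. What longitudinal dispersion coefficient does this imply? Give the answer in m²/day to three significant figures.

0.167 m²/day

At the plume center C_max = M/(n_e·A·√(4πDt)), so D = M²/(4πt·(n_e·A·C_max)²).
n_e·A·C_max = 0.32 × 8.9 × 0.057 = 0.1623 kg/m.
D = 1.2²/(4π × 26 × 0.1623²) = 0.167 m²/day.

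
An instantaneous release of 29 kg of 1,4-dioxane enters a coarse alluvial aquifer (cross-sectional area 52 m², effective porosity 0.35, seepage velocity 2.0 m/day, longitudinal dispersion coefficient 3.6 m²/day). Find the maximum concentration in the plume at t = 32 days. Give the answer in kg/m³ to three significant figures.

0.0419 kg/m³

The peak of an instantaneous 1D plume sits at x = vt; there the Gaussian factor is 1 and C_max = M/(n_e·A·√(4πDt)), where n_e·A is the pore area the mass is dissolved in.
√(4πDt) = √(4π × 3.6 × 32) = 38.05 m, so C_max = 29/(0.35 × 52 × 38.05) = 0.0419 kg/m³.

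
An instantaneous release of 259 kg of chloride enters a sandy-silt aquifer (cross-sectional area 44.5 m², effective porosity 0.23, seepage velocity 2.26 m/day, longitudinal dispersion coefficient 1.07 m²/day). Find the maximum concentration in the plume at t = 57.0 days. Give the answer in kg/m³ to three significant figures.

0.914 kg/m³

The peak of an instantaneous 1D plume sits at x = vt; there the Gaussian factor is 1 and C_max = M/(n_e·A·√(4πDt)), where n_e·A is the pore area the mass is dissolved in.
√(4πDt) = √(4π × 1.07 × 57.0) = 27.68 m, so C_max = 259/(0.23 × 44.5 × 27.68) = 0.914 kg/m³.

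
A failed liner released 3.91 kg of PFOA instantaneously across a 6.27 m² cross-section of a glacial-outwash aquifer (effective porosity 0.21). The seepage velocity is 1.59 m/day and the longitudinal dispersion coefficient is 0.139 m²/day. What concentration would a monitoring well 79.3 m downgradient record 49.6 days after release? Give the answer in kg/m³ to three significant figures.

0.317 kg/m³

For an instantaneous plane source, C(x,t) = M/(n_e·A·√(4πDt)) · exp(−(x−vt)²/(4Dt)), with n_e·A the pore (flow) area.
Plume center vt = 1.59 × 49.6 = 78.864 m, so the well at 79.3 m is 0.436 m downgradient of the peak.
√(4πDt) = 9.308 m, giving peak height M/(n_e·A·√(4πDt)) = 3.91/(0.21 × 6.27 × 9.308) = 0.3190 kg/m³.
(x−vt)²/(4Dt) = (0.436)²/(4 × 0.139 × 49.6) = 0.006893; exp(−0.006893) = 0.9931.
C = 0.3190 × 0.9931 = 0.317 kg/m³.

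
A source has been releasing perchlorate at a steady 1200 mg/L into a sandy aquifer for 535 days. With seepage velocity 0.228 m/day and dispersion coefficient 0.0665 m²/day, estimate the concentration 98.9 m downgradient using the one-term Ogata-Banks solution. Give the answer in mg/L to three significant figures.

For a continuous step input, C/C₀ ≈ ½·erfc((x−vt)/(2√(Dt))).
vt = 0.228 × 535 = 121.98 m and 2√(Dt) = 2√(0.0665 × 535) = 11.93 m.
Argument (x−vt)/(2√(Dt)) = (98.9 − 121.98)/11.93 = -1.935; ½·erfc(-1.935) = 0.9969.
C = 1200 × 0.9969 = 1200 mg/L.

1200 mg/L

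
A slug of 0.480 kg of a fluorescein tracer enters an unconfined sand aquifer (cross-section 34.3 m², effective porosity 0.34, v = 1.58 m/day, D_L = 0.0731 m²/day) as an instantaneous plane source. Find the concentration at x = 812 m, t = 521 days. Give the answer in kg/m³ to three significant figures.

For an instantaneous plane source, C(x,t) = M/(n_e·A·√(4πDt)) · exp(−(x−vt)²/(4Dt)), with n_e·A the pore (flow) area.
Plume center vt = 1.58 × 521 = 823.18 m, so the well at 812 m is 11.18 m upgradient of the peak.
√(4πDt) = 21.88 m, giving peak height M/(n_e·A·√(4πDt)) = 0.480/(0.34 × 34.3 × 21.88) = 0.001881 kg/m³.
(x−vt)²/(4Dt) = (-11.18)²/(4 × 0.0731 × 521) = 0.8205; exp(−0.8205) = 0.4402.
C = 0.001881 × 0.4402 = 0.000828 kg/m³.

0.000828 kg/m³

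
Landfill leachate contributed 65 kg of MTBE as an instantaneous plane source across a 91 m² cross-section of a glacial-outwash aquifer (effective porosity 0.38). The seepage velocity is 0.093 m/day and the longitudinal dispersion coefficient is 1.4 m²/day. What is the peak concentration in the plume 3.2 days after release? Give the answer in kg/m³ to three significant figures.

The peak of an instantaneous 1D plume sits at x = vt; there the Gaussian factor is 1 and C_max = M/(n_e·A·√(4πDt)), where n_e·A is the pore area the mass is dissolved in.
√(4πDt) = √(4π × 1.4 × 3.2) = 7.503 m, so C_max = 65/(0.38 × 91 × 7.503) = 0.251 kg/m³.

0.251 kg/m³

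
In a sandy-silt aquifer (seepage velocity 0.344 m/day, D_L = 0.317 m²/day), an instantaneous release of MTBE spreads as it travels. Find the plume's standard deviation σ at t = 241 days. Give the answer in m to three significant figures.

12.4 m

Dispersive spreading gives a Gaussian with σ² = 2Dt; advection only shifts the center.
σ = √(2 × 0.317 × 241) = 12.4 m.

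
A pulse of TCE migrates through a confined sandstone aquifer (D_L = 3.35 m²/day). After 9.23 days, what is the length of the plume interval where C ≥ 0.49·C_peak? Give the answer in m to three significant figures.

18.8 m

The plume is Gaussian with σ = √(2Dt) = √(2 × 3.35 × 9.23) = 7.864 m.
C/C_peak = exp(−Δx²/(2σ²)) = 0.49 ⇒ Δx = σ·√(−2 ln 0.49) = 7.864 × 1.194 = 9.390 m.
Width = 2Δx = 18.8 m.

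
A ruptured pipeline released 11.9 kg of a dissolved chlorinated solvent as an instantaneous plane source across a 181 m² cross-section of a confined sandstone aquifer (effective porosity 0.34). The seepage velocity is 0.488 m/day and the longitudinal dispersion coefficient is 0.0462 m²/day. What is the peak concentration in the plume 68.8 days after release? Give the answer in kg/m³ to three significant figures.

The peak of an instantaneous 1D plume sits at x = vt; there the Gaussian factor is 1 and C_max = M/(n_e·A·√(4πDt)), where n_e·A is the pore area the mass is dissolved in.
√(4πDt) = √(4π × 0.0462 × 68.8) = 6.320 m, so C_max = 11.9/(0.34 × 181 × 6.320) = 0.0306 kg/m³.

0.0306 kg/m³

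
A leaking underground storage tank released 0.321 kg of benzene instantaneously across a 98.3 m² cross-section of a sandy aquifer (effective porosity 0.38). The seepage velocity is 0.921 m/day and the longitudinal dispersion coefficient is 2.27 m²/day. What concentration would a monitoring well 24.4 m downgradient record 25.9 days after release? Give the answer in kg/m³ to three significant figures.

0.000316 kg/m³

For an instantaneous plane source, C(x,t) = M/(n_e·A·√(4πDt)) · exp(−(x−vt)²/(4Dt)), with n_e·A the pore (flow) area.
Plume center vt = 0.921 × 25.9 = 23.8539 m, so the well at 24.4 m is 0.5461 m downgradient of the peak.
√(4πDt) = 27.18 m, giving peak height M/(n_e·A·√(4πDt)) = 0.321/(0.38 × 98.3 × 27.18) = 0.0003162 kg/m³.
(x−vt)²/(4Dt) = (0.5461)²/(4 × 2.27 × 25.9) = 0.001268; exp(−0.001268) = 0.9987.
C = 0.0003162 × 0.9987 = 0.000316 kg/m³.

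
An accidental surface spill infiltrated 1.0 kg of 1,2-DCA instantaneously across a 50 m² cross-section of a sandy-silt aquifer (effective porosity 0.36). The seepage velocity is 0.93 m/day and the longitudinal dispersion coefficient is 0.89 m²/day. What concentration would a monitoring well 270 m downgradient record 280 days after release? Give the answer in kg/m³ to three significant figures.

0.000905 kg/m³

For an instantaneous plane source, C(x,t) = M/(n_e·A·√(4πDt)) · exp(−(x−vt)²/(4Dt)), with n_e·A the pore (flow) area.
Plume center vt = 0.93 × 280 = 260.4 m, so the well at 270 m is 9.6 m downgradient of the peak.
√(4πDt) = 55.96 m, giving peak height M/(n_e·A·√(4πDt)) = 1.0/(0.36 × 50 × 55.96) = 0.0009928 kg/m³.
(x−vt)²/(4Dt) = (9.6)²/(4 × 0.89 × 280) = 0.09246; exp(−0.09246) = 0.9117.
C = 0.0009928 × 0.9117 = 0.000905 kg/m³.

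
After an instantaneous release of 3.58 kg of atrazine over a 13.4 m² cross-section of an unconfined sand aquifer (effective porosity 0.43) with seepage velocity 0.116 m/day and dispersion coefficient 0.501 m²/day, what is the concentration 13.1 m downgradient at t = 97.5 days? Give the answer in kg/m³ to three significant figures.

For an instantaneous plane source, C(x,t) = M/(n_e·A·√(4πDt)) · exp(−(x−vt)²/(4Dt)), with n_e·A the pore (flow) area.
Plume center vt = 0.116 × 97.5 = 11.31 m, so the well at 13.1 m is 1.79 m downgradient of the peak.
√(4πDt) = 24.78 m, giving peak height M/(n_e·A·√(4πDt)) = 3.58/(0.43 × 13.4 × 24.78) = 0.02507 kg/m³.
(x−vt)²/(4Dt) = (1.79)²/(4 × 0.501 × 97.5) = 0.01640; exp(−0.01640) = 0.9837.
C = 0.02507 × 0.9837 = 0.0247 kg/m³.

0.0247 kg/m³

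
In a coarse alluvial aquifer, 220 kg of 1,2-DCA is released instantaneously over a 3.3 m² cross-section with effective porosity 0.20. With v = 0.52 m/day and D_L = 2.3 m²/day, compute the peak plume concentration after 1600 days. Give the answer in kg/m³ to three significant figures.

1.55 kg/m³

The peak of an instantaneous 1D plume sits at x = vt; there the Gaussian factor is 1 and C_max = M/(n_e·A·√(4πDt)), where n_e·A is the pore area the mass is dissolved in.
√(4πDt) = √(4π × 2.3 × 1600) = 215.0 m, so C_max = 220/(0.20 × 3.3 × 215.0) = 1.55 kg/m³.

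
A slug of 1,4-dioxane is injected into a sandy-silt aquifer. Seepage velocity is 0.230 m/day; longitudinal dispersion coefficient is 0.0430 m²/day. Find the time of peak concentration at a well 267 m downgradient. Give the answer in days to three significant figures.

1160 days

For the 1D instantaneous-source solution, setting ∂C/∂t = 0 at fixed x gives v²t² + 2Dt − x² = 0, so t = (√(D² + v²x²) − D)/v².
√(D² + v²x²) = √(0.0430² + 0.230² × 267²) = 61.41; v² = 0.0529.
t = (61.41 − 0.0430)/0.0529 = 1160 days (vs. the pure-advection estimate x/v = 1160 d).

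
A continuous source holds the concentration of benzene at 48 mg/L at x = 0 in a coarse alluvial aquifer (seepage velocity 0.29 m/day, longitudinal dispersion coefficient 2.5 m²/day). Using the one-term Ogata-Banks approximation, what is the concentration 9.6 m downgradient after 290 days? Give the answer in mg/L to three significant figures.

46.8 mg/L

For a continuous step input, C/C₀ ≈ ½·erfc((x−vt)/(2√(Dt))).
vt = 0.29 × 290 = 84.1 m and 2√(Dt) = 2√(2.5 × 290) = 53.85 m.
Argument (x−vt)/(2√(Dt)) = (9.6 − 84.1)/53.85 = -1.383; ½·erfc(-1.383) = 0.9748.
C = 48 × 0.9748 = 46.8 mg/L.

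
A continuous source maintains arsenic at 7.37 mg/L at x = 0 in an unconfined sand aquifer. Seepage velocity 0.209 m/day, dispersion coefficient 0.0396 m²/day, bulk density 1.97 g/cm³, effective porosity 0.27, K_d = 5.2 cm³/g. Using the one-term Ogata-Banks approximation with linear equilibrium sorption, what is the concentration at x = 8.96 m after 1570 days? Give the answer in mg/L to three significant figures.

Retardation factor R = 1 + ρ_b·K_d/n = 1 + 1.97 × 5.2/0.27 = 38.94.
Sorption retards both mechanisms: v_R = v/R = 0.005367 m/day, D_R = D/R = 0.001017 m²/day.
v_R·t = 0.005367 × 1570 = 8.42619 m; 2√(D_R t) = 2.527 m; argument = (8.96 − 8.42619)/2.527 = 0.2112.
C = C₀ × ½·erfc(0.2112) = 7.37 × 0.3826 = 2.82 mg/L.

2.82 mg/L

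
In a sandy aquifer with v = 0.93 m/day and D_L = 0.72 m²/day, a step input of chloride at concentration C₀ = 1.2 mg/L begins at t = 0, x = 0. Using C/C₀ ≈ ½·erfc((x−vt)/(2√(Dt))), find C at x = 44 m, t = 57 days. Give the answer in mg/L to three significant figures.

For a continuous step input, C/C₀ ≈ ½·erfc((x−vt)/(2√(Dt))).
vt = 0.93 × 57 = 53.01 m and 2√(Dt) = 2√(0.72 × 57) = 12.81 m.
Argument (x−vt)/(2√(Dt)) = (44 − 53.01)/12.81 = -0.7034; ½·erfc(-0.7034) = 0.8401.
C = 1.2 × 0.8401 = 1.01 mg/L.

1.01 mg/L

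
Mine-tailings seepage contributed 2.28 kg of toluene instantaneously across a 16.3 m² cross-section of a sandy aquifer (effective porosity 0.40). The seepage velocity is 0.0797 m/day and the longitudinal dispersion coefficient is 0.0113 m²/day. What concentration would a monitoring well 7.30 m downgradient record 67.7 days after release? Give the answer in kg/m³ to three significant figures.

0.0345 kg/m³

For an instantaneous plane source, C(x,t) = M/(n_e·A·√(4πDt)) · exp(−(x−vt)²/(4Dt)), with n_e·A the pore (flow) area.
Plume center vt = 0.0797 × 67.7 = 5.39569 m, so the well at 7.30 m is 1.90431 m downgradient of the peak.
√(4πDt) = 3.101 m, giving peak height M/(n_e·A·√(4πDt)) = 2.28/(0.40 × 16.3 × 3.101) = 0.1128 kg/m³.
(x−vt)²/(4Dt) = (1.90431)²/(4 × 0.0113 × 67.7) = 1.185; exp(−1.185) = 0.3057.
C = 0.1128 × 0.3057 = 0.0345 kg/m³.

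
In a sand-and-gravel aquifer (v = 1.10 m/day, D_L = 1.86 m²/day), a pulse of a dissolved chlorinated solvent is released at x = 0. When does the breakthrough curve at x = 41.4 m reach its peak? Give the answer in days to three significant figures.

For the 1D instantaneous-source solution, setting ∂C/∂t = 0 at fixed x gives v²t² + 2Dt − x² = 0, so t = (√(D² + v²x²) − D)/v².
√(D² + v²x²) = √(1.86² + 1.10² × 41.4²) = 45.58; v² = 1.21.
t = (45.58 − 1.86)/1.21 = 36.1 days (vs. the pure-advection estimate x/v = 37.6 d).

36.1 days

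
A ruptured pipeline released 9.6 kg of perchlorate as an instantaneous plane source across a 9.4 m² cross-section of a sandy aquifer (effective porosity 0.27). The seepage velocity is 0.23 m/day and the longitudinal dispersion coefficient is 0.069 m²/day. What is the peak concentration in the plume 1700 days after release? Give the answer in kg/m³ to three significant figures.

0.0985 kg/m³

The peak of an instantaneous 1D plume sits at x = vt; there the Gaussian factor is 1 and C_max = M/(n_e·A·√(4πDt)), where n_e·A is the pore area the mass is dissolved in.
√(4πDt) = √(4π × 0.069 × 1700) = 38.39 m, so C_max = 9.6/(0.27 × 9.4 × 38.39) = 0.0985 kg/m³.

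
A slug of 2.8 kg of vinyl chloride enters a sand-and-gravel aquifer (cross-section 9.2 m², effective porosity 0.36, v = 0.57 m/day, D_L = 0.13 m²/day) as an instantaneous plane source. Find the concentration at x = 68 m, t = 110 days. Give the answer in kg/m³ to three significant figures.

0.0386 kg/m³

For an instantaneous plane source, C(x,t) = M/(n_e·A·√(4πDt)) · exp(−(x−vt)²/(4Dt)), with n_e·A the pore (flow) area.
Plume center vt = 0.57 × 110 = 62.7 m, so the well at 68 m is 5.3 m downgradient of the peak.
√(4πDt) = 13.41 m, giving peak height M/(n_e·A·√(4πDt)) = 2.8/(0.36 × 9.2 × 13.41) = 0.06304 kg/m³.
(x−vt)²/(4Dt) = (5.3)²/(4 × 0.13 × 110) = 0.4911; exp(−0.4911) = 0.6120.
C = 0.06304 × 0.6120 = 0.0386 kg/m³.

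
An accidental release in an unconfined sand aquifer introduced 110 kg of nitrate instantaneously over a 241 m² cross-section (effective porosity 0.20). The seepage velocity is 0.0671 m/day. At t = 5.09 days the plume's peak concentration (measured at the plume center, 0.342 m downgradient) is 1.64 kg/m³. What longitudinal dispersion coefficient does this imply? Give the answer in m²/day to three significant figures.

0.0303 m²/day

At the plume center C_max = M/(n_e·A·√(4πDt)), so D = M²/(4πt·(n_e·A·C_max)²).
n_e·A·C_max = 0.20 × 241 × 1.64 = 79.05 kg/m.
D = 110²/(4π × 5.09 × 79.05²) = 0.0303 m²/day.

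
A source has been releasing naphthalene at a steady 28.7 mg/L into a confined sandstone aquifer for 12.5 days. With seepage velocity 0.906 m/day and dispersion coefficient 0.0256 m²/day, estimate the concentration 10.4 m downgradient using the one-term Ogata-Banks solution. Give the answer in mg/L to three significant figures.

25.1 mg/L

For a continuous step input, C/C₀ ≈ ½·erfc((x−vt)/(2√(Dt))).
vt = 0.906 × 12.5 = 11.325 m and 2√(Dt) = 2√(0.0256 × 12.5) = 1.131 m.
Argument (x−vt)/(2√(Dt)) = (10.4 − 11.325)/1.131 = -0.8179; ½·erfc(-0.8179) = 0.8763.
C = 28.7 × 0.8763 = 25.1 mg/L.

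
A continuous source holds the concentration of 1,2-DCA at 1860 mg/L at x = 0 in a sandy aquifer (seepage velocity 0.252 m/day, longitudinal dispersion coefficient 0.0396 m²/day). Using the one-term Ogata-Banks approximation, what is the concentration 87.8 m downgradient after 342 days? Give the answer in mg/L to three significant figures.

703 mg/L

For a continuous step input, C/C₀ ≈ ½·erfc((x−vt)/(2√(Dt))).
vt = 0.252 × 342 = 86.184 m and 2√(Dt) = 2√(0.0396 × 342) = 7.360 m.
Argument (x−vt)/(2√(Dt)) = (87.8 − 86.184)/7.360 = 0.2196; ½·erfc(0.2196) = 0.3781.
C = 1860 × 0.3781 = 703 mg/L.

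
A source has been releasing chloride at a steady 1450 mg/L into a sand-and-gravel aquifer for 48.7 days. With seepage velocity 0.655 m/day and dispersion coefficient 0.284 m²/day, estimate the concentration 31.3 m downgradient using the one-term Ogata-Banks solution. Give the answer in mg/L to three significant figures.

791 mg/L

For a continuous step input, C/C₀ ≈ ½·erfc((x−vt)/(2√(Dt))).
vt = 0.655 × 48.7 = 31.8985 m and 2√(Dt) = 2√(0.284 × 48.7) = 7.438 m.
Argument (x−vt)/(2√(Dt)) = (31.3 − 31.8985)/7.438 = -0.08047; ½·erfc(-0.08047) = 0.5453.
C = 1450 × 0.5453 = 791 mg/L.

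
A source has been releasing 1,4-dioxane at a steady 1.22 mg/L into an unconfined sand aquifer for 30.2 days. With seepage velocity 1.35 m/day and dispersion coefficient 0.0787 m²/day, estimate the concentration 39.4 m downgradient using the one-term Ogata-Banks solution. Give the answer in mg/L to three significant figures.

0.897 mg/L

For a continuous step input, C/C₀ ≈ ½·erfc((x−vt)/(2√(Dt))).
vt = 1.35 × 30.2 = 40.77 m and 2√(Dt) = 2√(0.0787 × 30.2) = 3.083 m.
Argument (x−vt)/(2√(Dt)) = (39.4 − 40.77)/3.083 = -0.4444; ½·erfc(-0.4444) = 0.7352.
C = 1.22 × 0.7352 = 0.897 mg/L.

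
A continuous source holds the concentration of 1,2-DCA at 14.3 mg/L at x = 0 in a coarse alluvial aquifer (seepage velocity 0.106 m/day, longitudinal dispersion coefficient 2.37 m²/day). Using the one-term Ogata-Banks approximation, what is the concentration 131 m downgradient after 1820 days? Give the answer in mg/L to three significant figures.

10.7 mg/L

For a continuous step input, C/C₀ ≈ ½·erfc((x−vt)/(2√(Dt))).
vt = 0.106 × 1820 = 192.92 m and 2√(Dt) = 2√(2.37 × 1820) = 131.4 m.
Argument (x−vt)/(2√(Dt)) = (131 − 192.92)/131.4 = -0.4712; ½·erfc(-0.4712) = 0.7474.
C = 14.3 × 0.7474 = 10.7 mg/L.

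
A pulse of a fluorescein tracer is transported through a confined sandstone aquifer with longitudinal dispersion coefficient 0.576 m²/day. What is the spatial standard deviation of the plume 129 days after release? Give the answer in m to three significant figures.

12.2 m

Dispersive spreading gives a Gaussian with σ² = 2Dt; advection only shifts the center.
σ = √(2 × 0.576 × 129) = 12.2 m.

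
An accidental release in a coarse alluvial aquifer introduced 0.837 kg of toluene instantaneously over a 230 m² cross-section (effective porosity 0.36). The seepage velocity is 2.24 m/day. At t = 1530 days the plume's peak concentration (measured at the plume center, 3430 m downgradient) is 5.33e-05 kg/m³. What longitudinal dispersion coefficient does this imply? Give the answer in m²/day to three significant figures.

1.87 m²/day

At the plume center C_max = M/(n_e·A·√(4πDt)), so D = M²/(4πt·(n_e·A·C_max)²).
n_e·A·C_max = 0.36 × 230 × 5.33e-05 = 0.004413 kg/m.
D = 0.837²/(4π × 1530 × 0.004413²) = 1.87 m²/day.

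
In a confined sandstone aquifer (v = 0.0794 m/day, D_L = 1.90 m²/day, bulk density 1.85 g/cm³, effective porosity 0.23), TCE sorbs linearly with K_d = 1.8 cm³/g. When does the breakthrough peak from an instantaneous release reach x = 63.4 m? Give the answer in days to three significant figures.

Retardation factor R = 1 + ρ_b·K_d/n = 1 + 1.85 × 1.8/0.23 = 15.48.
Sorption retards both mechanisms: v_R = v/R = 0.005129 m/day, D_R = D/R = 0.1227 m²/day.
Peak time from v_R²t² + 2D_R t − x² = 0: t = (√(D_R² + v_R²x²) − D_R)/v_R².
√(D_R² + v_R²x²) = √(0.1227² + 0.005129² × 63.4²) = 0.3476; v_R² = 2.631e-05.
t = (0.3476 − 0.1227)/2.631e-05 = 8550 days.

8550 days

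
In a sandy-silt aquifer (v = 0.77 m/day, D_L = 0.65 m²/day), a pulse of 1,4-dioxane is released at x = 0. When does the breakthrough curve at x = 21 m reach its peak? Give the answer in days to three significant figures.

26.2 days

For the 1D instantaneous-source solution, setting ∂C/∂t = 0 at fixed x gives v²t² + 2Dt − x² = 0, so t = (√(D² + v²x²) − D)/v².
√(D² + v²x²) = √(0.65² + 0.77² × 21²) = 16.18; v² = 0.5929.
t = (16.18 − 0.65)/0.5929 = 26.2 days (vs. the pure-advection estimate x/v = 27.3 d).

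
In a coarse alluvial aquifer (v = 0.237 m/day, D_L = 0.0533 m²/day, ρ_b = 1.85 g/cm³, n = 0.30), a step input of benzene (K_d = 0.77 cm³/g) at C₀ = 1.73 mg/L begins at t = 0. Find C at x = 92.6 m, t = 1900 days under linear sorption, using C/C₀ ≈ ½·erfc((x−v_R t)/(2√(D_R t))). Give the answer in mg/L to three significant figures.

0.0141 mg/L

Retardation factor R = 1 + ρ_b·K_d/n = 1 + 1.85 × 0.77/0.30 = 5.748.
Sorption retards both mechanisms: v_R = v/R = 0.04123 m/day, D_R = D/R = 0.009273 m²/day.
v_R·t = 0.04123 × 1900 = 78.337 m; 2√(D_R t) = 8.395 m; argument = (92.6 − 78.337)/8.395 = 1.699.
C = C₀ × ½·erfc(1.699) = 1.73 × 0.008136 = 0.0141 mg/L.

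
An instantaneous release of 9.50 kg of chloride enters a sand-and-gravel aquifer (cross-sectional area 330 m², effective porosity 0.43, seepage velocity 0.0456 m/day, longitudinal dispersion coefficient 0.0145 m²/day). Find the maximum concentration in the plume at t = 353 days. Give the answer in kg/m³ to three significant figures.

0.00835 kg/m³

The peak of an instantaneous 1D plume sits at x = vt; there the Gaussian factor is 1 and C_max = M/(n_e·A·√(4πDt)), where n_e·A is the pore area the mass is dissolved in.
√(4πDt) = √(4π × 0.0145 × 353) = 8.020 m, so C_max = 9.50/(0.43 × 330 × 8.020) = 0.00835 kg/m³.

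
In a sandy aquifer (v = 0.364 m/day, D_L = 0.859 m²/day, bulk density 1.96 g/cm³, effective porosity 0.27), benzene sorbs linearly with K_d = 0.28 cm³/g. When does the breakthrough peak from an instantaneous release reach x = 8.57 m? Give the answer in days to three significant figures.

54.4 days

Retardation factor R = 1 + ρ_b·K_d/n = 1 + 1.96 × 0.28/0.27 = 3.033.
Sorption retards both mechanisms: v_R = v/R = 0.1200 m/day, D_R = D/R = 0.2832 m²/day.
Peak time from v_R²t² + 2D_R t − x² = 0: t = (√(D_R² + v_R²x²) − D_R)/v_R².
√(D_R² + v_R²x²) = √(0.2832² + 0.1200² × 8.57²) = 1.067; v_R² = 0.01440.
t = (1.067 − 0.2832)/0.01440 = 54.4 days.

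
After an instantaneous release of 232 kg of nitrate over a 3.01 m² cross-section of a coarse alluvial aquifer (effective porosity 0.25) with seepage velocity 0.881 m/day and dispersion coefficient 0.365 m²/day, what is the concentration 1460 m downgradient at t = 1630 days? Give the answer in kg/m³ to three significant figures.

For an instantaneous plane source, C(x,t) = M/(n_e·A·√(4πDt)) · exp(−(x−vt)²/(4Dt)), with n_e·A the pore (flow) area.
Plume center vt = 0.881 × 1630 = 1436.03 m, so the well at 1460 m is 23.97 m downgradient of the peak.
√(4πDt) = 86.47 m, giving peak height M/(n_e·A·√(4πDt)) = 232/(0.25 × 3.01 × 86.47) = 3.565 kg/m³.
(x−vt)²/(4Dt) = (23.97)²/(4 × 0.365 × 1630) = 0.2414; exp(−0.2414) = 0.7855.
C = 3.565 × 0.7855 = 2.80 kg/m³.

2.80 kg/m³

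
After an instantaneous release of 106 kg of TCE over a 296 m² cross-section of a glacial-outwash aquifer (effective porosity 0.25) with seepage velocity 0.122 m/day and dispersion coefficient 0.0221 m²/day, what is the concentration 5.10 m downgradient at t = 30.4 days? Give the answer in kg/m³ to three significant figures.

For an instantaneous plane source, C(x,t) = M/(n_e·A·√(4πDt)) · exp(−(x−vt)²/(4Dt)), with n_e·A the pore (flow) area.
Plume center vt = 0.122 × 30.4 = 3.7088 m, so the well at 5.10 m is 1.3912 m downgradient of the peak.
√(4πDt) = 2.906 m, giving peak height M/(n_e·A·√(4πDt)) = 106/(0.25 × 296 × 2.906) = 0.4929 kg/m³.
(x−vt)²/(4Dt) = (1.3912)²/(4 × 0.0221 × 30.4) = 0.7202; exp(−0.7202) = 0.4867.
C = 0.4929 × 0.4867 = 0.240 kg/m³.

0.240 kg/m³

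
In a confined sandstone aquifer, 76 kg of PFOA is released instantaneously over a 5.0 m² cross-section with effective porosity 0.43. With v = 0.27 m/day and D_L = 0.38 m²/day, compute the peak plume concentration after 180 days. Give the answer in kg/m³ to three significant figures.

The peak of an instantaneous 1D plume sits at x = vt; there the Gaussian factor is 1 and C_max = M/(n_e·A·√(4πDt)), where n_e·A is the pore area the mass is dissolved in.
√(4πDt) = √(4π × 0.38 × 180) = 29.32 m, so C_max = 76/(0.43 × 5.0 × 29.32) = 1.21 kg/m³.

1.21 kg/m³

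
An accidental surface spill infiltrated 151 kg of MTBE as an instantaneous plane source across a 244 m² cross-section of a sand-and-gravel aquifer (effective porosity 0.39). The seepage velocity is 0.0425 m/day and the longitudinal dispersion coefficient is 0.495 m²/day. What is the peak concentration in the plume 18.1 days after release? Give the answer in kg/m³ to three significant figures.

The peak of an instantaneous 1D plume sits at x = vt; there the Gaussian factor is 1 and C_max = M/(n_e·A·√(4πDt)), where n_e·A is the pore area the mass is dissolved in.
√(4πDt) = √(4π × 0.495 × 18.1) = 10.61 m, so C_max = 151/(0.39 × 244 × 10.61) = 0.150 kg/m³.

0.150 kg/m³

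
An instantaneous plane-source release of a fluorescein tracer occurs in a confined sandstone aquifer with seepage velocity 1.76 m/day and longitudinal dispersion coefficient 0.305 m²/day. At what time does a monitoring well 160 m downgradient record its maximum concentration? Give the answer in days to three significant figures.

For the 1D instantaneous-source solution, setting ∂C/∂t = 0 at fixed x gives v²t² + 2Dt − x² = 0, so t = (√(D² + v²x²) − D)/v².
√(D² + v²x²) = √(0.305² + 1.76² × 160²) = 281.6; v² = 3.0976.
t = (281.6 − 0.305)/3.0976 = 90.8 days (vs. the pure-advection estimate x/v = 90.9 d).

90.8 days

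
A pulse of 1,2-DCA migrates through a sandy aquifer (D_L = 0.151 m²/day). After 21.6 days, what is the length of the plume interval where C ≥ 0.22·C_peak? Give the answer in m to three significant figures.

The plume is Gaussian with σ = √(2Dt) = √(2 × 0.151 × 21.6) = 2.554 m.
C/C_peak = exp(−Δx²/(2σ²)) = 0.22 ⇒ Δx = σ·√(−2 ln 0.22) = 2.554 × 1.740 = 4.444 m.
Width = 2Δx = 8.89 m.

8.89 m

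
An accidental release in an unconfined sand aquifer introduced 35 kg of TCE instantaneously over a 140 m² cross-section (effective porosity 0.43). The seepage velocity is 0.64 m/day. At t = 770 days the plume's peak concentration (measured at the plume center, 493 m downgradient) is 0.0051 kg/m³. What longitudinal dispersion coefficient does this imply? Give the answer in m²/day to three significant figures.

At the plume center C_max = M/(n_e·A·√(4πDt)), so D = M²/(4πt·(n_e·A·C_max)²).
n_e·A·C_max = 0.43 × 140 × 0.0051 = 0.3070 kg/m.
D = 35²/(4π × 770 × 0.3070²) = 1.34 m²/day.

1.34 m²/day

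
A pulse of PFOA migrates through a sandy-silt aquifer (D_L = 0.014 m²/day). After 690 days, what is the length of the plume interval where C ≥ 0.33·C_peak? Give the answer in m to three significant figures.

The plume is Gaussian with σ = √(2Dt) = √(2 × 0.014 × 690) = 4.395 m.
C/C_peak = exp(−Δx²/(2σ²)) = 0.33 ⇒ Δx = σ·√(−2 ln 0.33) = 4.395 × 1.489 = 6.544 m.
Width = 2Δx = 13.1 m.

13.1 m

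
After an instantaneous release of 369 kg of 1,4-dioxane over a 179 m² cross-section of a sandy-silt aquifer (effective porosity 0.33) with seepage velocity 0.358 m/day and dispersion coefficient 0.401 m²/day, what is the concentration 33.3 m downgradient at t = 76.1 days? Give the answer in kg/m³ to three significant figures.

For an instantaneous plane source, C(x,t) = M/(n_e·A·√(4πDt)) · exp(−(x−vt)²/(4Dt)), with n_e·A the pore (flow) area.
Plume center vt = 0.358 × 76.1 = 27.2438 m, so the well at 33.3 m is 6.0562 m downgradient of the peak.
√(4πDt) = 19.58 m, giving peak height M/(n_e·A·√(4πDt)) = 369/(0.33 × 179 × 19.58) = 0.3190 kg/m³.
(x−vt)²/(4Dt) = (6.0562)²/(4 × 0.401 × 76.1) = 0.3005; exp(−0.3005) = 0.7404.
C = 0.3190 × 0.7404 = 0.236 kg/m³.

0.236 kg/m³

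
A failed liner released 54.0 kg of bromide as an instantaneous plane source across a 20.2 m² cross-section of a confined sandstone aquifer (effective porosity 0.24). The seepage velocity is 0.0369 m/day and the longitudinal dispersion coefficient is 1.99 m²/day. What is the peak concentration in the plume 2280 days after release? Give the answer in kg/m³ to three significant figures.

The peak of an instantaneous 1D plume sits at x = vt; there the Gaussian factor is 1 and C_max = M/(n_e·A·√(4πDt)), where n_e·A is the pore area the mass is dissolved in.
√(4πDt) = √(4π × 1.99 × 2280) = 238.8 m, so C_max = 54.0/(0.24 × 20.2 × 238.8) = 0.0466 kg/m³.

0.0466 kg/m³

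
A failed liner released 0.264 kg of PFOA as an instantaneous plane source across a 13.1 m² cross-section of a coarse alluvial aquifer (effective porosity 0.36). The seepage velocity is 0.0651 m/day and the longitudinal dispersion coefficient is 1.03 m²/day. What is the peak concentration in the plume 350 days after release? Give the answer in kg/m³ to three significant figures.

The peak of an instantaneous 1D plume sits at x = vt; there the Gaussian factor is 1 and C_max = M/(n_e·A·√(4πDt)), where n_e·A is the pore area the mass is dissolved in.
√(4πDt) = √(4π × 1.03 × 350) = 67.31 m, so C_max = 0.264/(0.36 × 13.1 × 67.31) = 0.000832 kg/m³.

0.000832 kg/m³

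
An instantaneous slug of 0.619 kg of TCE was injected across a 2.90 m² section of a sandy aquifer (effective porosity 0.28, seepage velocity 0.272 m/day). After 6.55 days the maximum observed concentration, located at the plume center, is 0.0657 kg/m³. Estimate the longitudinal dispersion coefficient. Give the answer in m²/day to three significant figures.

At the plume center C_max = M/(n_e·A·√(4πDt)), so D = M²/(4πt·(n_e·A·C_max)²).
n_e·A·C_max = 0.28 × 2.90 × 0.0657 = 0.05335 kg/m.
D = 0.619²/(4π × 6.55 × 0.05335²) = 1.64 m²/day.

1.64 m²/day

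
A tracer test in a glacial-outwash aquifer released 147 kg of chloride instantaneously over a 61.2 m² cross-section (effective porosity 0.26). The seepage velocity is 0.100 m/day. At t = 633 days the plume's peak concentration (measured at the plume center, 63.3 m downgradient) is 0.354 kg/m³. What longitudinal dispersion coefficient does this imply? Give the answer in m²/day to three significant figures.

At the plume center C_max = M/(n_e·A·√(4πDt)), so D = M²/(4πt·(n_e·A·C_max)²).
n_e·A·C_max = 0.26 × 61.2 × 0.354 = 5.633 kg/m.
D = 147²/(4π × 633 × 5.633²) = 0.0856 m²/day.

0.0856 m²/day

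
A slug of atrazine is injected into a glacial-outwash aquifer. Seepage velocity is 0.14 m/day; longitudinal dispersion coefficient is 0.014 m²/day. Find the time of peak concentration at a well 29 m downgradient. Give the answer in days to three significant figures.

206 days

For the 1D instantaneous-source solution, setting ∂C/∂t = 0 at fixed x gives v²t² + 2Dt − x² = 0, so t = (√(D² + v²x²) − D)/v².
√(D² + v²x²) = √(0.014² + 0.14² × 29²) = 4.060; v² = 0.0196.
t = (4.060 − 0.014)/0.0196 = 206 days (vs. the pure-advection estimate x/v = 207 d).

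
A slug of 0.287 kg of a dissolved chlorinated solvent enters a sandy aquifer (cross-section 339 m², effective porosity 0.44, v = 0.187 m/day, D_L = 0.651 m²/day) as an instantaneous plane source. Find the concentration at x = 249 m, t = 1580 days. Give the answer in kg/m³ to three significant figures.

1.00e-05 kg/m³

For an instantaneous plane source, C(x,t) = M/(n_e·A·√(4πDt)) · exp(−(x−vt)²/(4Dt)), with n_e·A the pore (flow) area.
Plume center vt = 0.187 × 1580 = 295.46 m, so the well at 249 m is 46.46 m upgradient of the peak.
√(4πDt) = 113.7 m, giving peak height M/(n_e·A·√(4πDt)) = 0.287/(0.44 × 339 × 113.7) = 1.692e-05 kg/m³.
(x−vt)²/(4Dt) = (-46.46)²/(4 × 0.651 × 1580) = 0.5246; exp(−0.5246) = 0.5918.
C = 1.692e-05 × 0.5918 = 1.00e-05 kg/m³.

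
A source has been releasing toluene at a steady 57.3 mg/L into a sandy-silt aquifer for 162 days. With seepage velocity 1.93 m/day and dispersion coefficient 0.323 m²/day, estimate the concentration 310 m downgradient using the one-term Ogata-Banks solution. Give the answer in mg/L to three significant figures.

34.5 mg/L

For a continuous step input, C/C₀ ≈ ½·erfc((x−vt)/(2√(Dt))).
vt = 1.93 × 162 = 312.66 m and 2√(Dt) = 2√(0.323 × 162) = 14.47 m.
Argument (x−vt)/(2√(Dt)) = (310 − 312.66)/14.47 = -0.1838; ½·erfc(-0.1838) = 0.6025.
C = 57.3 × 0.6025 = 34.5 mg/L.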